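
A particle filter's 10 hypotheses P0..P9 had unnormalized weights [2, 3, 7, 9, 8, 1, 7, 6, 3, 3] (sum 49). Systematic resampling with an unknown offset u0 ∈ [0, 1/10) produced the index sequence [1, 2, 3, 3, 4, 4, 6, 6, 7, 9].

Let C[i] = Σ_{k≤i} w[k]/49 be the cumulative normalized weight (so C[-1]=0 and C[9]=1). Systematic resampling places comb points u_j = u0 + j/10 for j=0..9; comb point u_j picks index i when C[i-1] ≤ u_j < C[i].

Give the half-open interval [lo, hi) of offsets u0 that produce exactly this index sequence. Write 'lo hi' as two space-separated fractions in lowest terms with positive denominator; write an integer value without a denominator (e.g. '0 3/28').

C = [2/49, 5/49, 12/49, 3/7, 29/49, 30/49, 37/49, 43/49, 46/49, 1]
j=0 picked index 1: u0 ∈ [2/49, 5/49)
j=1 picked index 2: u0 ∈ [1/490, 71/490)
j=2 picked index 3: u0 ∈ [11/245, 8/35)
j=3 picked index 3: u0 ∈ [-27/490, 9/70)
j=4 picked index 4: u0 ∈ [1/35, 47/245)
j=5 picked index 4: u0 ∈ [-1/14, 9/98)
j=6 picked index 6: u0 ∈ [3/245, 38/245)
j=7 picked index 6: u0 ∈ [-43/490, 27/490)
j=8 picked index 7: u0 ∈ [-11/245, 19/245)
j=9 picked index 9: u0 ∈ [19/490, 1/10)
intersection: [11/245, 27/490)

11/245 27/490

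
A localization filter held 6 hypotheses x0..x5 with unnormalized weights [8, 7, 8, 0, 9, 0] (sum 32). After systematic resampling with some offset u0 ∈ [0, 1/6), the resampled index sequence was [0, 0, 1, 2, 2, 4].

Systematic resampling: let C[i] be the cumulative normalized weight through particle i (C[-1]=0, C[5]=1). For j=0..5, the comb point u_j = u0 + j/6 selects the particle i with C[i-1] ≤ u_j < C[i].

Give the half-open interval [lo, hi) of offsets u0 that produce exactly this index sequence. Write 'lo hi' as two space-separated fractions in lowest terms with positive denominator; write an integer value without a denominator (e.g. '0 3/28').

C = [1/4, 15/32, 23/32, 23/32, 1, 1]
j=0 picked index 0: u0 ∈ [0, 1/4)
j=1 picked index 0: u0 ∈ [-1/6, 1/12)
j=2 picked index 1: u0 ∈ [-1/12, 13/96)
j=3 picked index 2: u0 ∈ [-1/32, 7/32)
j=4 picked index 2: u0 ∈ [-19/96, 5/96)
j=5 picked index 4: u0 ∈ [-11/96, 1/6)
intersection: [0, 5/96)

0 5/96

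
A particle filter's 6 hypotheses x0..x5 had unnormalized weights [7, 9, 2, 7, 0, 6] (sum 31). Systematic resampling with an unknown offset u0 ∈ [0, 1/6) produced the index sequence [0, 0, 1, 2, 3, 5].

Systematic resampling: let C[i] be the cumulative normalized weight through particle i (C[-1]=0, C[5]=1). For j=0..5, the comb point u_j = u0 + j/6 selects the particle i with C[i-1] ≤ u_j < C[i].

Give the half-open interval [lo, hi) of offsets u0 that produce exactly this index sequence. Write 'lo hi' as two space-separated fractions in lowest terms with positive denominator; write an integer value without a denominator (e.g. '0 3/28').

1/62 11/186

C = [7/31, 16/31, 18/31, 25/31, 25/31, 1]
j=0 picked index 0: u0 ∈ [0, 7/31)
j=1 picked index 0: u0 ∈ [-1/6, 11/186)
j=2 picked index 1: u0 ∈ [-10/93, 17/93)
j=3 picked index 2: u0 ∈ [1/62, 5/62)
j=4 picked index 3: u0 ∈ [-8/93, 13/93)
j=5 picked index 5: u0 ∈ [-5/186, 1/6)
intersection: [1/62, 11/186)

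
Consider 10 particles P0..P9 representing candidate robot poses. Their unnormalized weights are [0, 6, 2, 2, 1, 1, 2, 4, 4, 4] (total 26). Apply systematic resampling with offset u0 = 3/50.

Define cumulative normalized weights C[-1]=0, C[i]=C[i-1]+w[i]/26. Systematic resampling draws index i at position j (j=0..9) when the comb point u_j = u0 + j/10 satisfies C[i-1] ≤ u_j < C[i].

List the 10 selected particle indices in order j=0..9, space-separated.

1 1 2 3 5 7 7 8 9 9

C = [0, 3/13, 4/13, 5/13, 11/26, 6/13, 7/13, 9/13, 11/13, 1]
j=0: u_0=3/50 ∈ [0, 3/13) → index 1
j=1: u_1=4/25 ∈ [0, 3/13) → index 1
j=2: u_2=13/50 ∈ [3/13, 4/13) → index 2
j=3: u_3=9/25 ∈ [4/13, 5/13) → index 3
j=4: u_4=23/50 ∈ [11/26, 6/13) → index 5
j=5: u_5=14/25 ∈ [7/13, 9/13) → index 7
j=6: u_6=33/50 ∈ [7/13, 9/13) → index 7
j=7: u_7=19/25 ∈ [9/13, 11/13) → index 8
j=8: u_8=43/50 ∈ [11/13, 1) → index 9
j=9: u_9=24/25 ∈ [11/13, 1) → index 9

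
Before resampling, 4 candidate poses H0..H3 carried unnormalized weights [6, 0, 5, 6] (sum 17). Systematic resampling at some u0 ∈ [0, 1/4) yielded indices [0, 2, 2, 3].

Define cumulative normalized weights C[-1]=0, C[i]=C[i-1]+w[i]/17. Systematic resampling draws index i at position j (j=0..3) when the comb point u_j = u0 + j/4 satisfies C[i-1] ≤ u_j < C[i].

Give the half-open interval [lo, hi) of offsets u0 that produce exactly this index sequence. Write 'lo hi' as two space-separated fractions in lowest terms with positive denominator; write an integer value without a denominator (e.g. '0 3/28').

C = [6/17, 6/17, 11/17, 1]
j=0 picked index 0: u0 ∈ [0, 6/17)
j=1 picked index 2: u0 ∈ [7/68, 27/68)
j=2 picked index 2: u0 ∈ [-5/34, 5/34)
j=3 picked index 3: u0 ∈ [-7/68, 1/4)
intersection: [7/68, 5/34)

7/68 5/34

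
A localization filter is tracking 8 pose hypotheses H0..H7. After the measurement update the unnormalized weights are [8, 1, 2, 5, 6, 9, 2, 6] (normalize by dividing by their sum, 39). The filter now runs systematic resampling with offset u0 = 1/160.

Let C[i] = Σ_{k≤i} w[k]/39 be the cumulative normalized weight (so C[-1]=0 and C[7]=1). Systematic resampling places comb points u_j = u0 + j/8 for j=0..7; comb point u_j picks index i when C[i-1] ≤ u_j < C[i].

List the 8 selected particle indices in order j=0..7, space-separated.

C = [8/39, 3/13, 11/39, 16/39, 22/39, 31/39, 11/13, 1]
j=0: u_0=1/160 ∈ [0, 8/39) → index 0
j=1: u_1=21/160 ∈ [0, 8/39) → index 0
j=2: u_2=41/160 ∈ [3/13, 11/39) → index 2
j=3: u_3=61/160 ∈ [11/39, 16/39) → index 3
j=4: u_4=81/160 ∈ [16/39, 22/39) → index 4
j=5: u_5=101/160 ∈ [22/39, 31/39) → index 5
j=6: u_6=121/160 ∈ [22/39, 31/39) → index 5
j=7: u_7=141/160 ∈ [11/13, 1) → index 7

0 0 2 3 4 5 5 7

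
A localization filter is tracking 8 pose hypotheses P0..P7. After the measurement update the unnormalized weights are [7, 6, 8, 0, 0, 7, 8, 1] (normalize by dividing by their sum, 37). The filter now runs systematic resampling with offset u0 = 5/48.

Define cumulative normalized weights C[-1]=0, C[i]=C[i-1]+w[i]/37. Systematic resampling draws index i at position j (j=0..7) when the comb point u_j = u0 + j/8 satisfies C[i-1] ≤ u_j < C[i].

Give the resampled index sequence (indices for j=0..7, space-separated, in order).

0 1 2 2 5 5 6 7

C = [7/37, 13/37, 21/37, 21/37, 21/37, 28/37, 36/37, 1]
j=0: u_0=5/48 ∈ [0, 7/37) → index 0
j=1: u_1=11/48 ∈ [7/37, 13/37) → index 1
j=2: u_2=17/48 ∈ [13/37, 21/37) → index 2
j=3: u_3=23/48 ∈ [13/37, 21/37) → index 2
j=4: u_4=29/48 ∈ [21/37, 28/37) → index 5
j=5: u_5=35/48 ∈ [21/37, 28/37) → index 5
j=6: u_6=41/48 ∈ [28/37, 36/37) → index 6
j=7: u_7=47/48 ∈ [36/37, 1) → index 7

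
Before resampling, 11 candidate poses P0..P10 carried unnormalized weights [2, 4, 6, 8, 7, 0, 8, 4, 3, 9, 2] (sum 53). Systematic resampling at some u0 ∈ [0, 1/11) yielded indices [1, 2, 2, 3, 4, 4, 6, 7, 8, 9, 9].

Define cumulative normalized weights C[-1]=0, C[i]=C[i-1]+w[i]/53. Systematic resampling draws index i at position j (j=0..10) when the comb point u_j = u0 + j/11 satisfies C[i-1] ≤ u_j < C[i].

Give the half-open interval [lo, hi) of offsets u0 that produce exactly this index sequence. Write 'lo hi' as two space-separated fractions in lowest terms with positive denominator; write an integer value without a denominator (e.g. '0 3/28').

C = [2/53, 6/53, 12/53, 20/53, 27/53, 27/53, 35/53, 39/53, 42/53, 51/53, 1]
j=0 picked index 1: u0 ∈ [2/53, 6/53)
j=1 picked index 2: u0 ∈ [13/583, 79/583)
j=2 picked index 2: u0 ∈ [-40/583, 26/583)
j=3 picked index 3: u0 ∈ [-27/583, 61/583)
j=4 picked index 4: u0 ∈ [8/583, 85/583)
j=5 picked index 4: u0 ∈ [-45/583, 32/583)
j=6 picked index 6: u0 ∈ [-21/583, 67/583)
j=7 picked index 7: u0 ∈ [14/583, 58/583)
j=8 picked index 8: u0 ∈ [5/583, 38/583)
j=9 picked index 9: u0 ∈ [-15/583, 84/583)
j=10 picked index 9: u0 ∈ [-68/583, 31/583)
intersection: [2/53, 26/583)

2/53 26/583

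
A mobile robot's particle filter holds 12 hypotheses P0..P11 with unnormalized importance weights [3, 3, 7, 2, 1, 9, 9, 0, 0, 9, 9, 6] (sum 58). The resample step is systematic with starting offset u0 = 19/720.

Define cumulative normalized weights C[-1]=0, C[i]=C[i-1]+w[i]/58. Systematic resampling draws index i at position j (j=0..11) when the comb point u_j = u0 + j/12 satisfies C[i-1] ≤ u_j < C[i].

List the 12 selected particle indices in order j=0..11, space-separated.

C = [3/58, 3/29, 13/58, 15/58, 8/29, 25/58, 17/29, 17/29, 17/29, 43/58, 26/29, 1]
j=0: u_0=19/720 ∈ [0, 3/58) → index 0
j=1: u_1=79/720 ∈ [3/29, 13/58) → index 2
j=2: u_2=139/720 ∈ [3/29, 13/58) → index 2
j=3: u_3=199/720 ∈ [8/29, 25/58) → index 5
j=4: u_4=259/720 ∈ [8/29, 25/58) → index 5
j=5: u_5=319/720 ∈ [25/58, 17/29) → index 6
j=6: u_6=379/720 ∈ [25/58, 17/29) → index 6
j=7: u_7=439/720 ∈ [17/29, 43/58) → index 9
j=8: u_8=499/720 ∈ [17/29, 43/58) → index 9
j=9: u_9=559/720 ∈ [43/58, 26/29) → index 10
j=10: u_10=619/720 ∈ [43/58, 26/29) → index 10
j=11: u_11=679/720 ∈ [26/29, 1) → index 11

0 2 2 5 5 6 6 9 9 10 10 11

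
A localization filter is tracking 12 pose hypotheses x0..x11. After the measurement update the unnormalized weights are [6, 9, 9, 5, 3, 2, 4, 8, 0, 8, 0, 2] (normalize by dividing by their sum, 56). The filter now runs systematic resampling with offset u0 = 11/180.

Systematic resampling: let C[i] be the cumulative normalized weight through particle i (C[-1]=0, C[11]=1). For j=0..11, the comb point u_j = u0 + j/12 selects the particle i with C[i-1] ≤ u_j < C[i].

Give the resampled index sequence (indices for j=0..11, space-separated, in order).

C = [3/28, 15/56, 3/7, 29/56, 4/7, 17/28, 19/28, 23/28, 23/28, 27/28, 27/28, 1]
j=0: u_0=11/180 ∈ [0, 3/28) → index 0
j=1: u_1=13/90 ∈ [3/28, 15/56) → index 1
j=2: u_2=41/180 ∈ [3/28, 15/56) → index 1
j=3: u_3=14/45 ∈ [15/56, 3/7) → index 2
j=4: u_4=71/180 ∈ [15/56, 3/7) → index 2
j=5: u_5=43/90 ∈ [3/7, 29/56) → index 3
j=6: u_6=101/180 ∈ [29/56, 4/7) → index 4
j=7: u_7=29/45 ∈ [17/28, 19/28) → index 6
j=8: u_8=131/180 ∈ [19/28, 23/28) → index 7
j=9: u_9=73/90 ∈ [19/28, 23/28) → index 7
j=10: u_10=161/180 ∈ [23/28, 27/28) → index 9
j=11: u_11=44/45 ∈ [27/28, 1) → index 11

0 1 1 2 2 3 4 6 7 7 9 11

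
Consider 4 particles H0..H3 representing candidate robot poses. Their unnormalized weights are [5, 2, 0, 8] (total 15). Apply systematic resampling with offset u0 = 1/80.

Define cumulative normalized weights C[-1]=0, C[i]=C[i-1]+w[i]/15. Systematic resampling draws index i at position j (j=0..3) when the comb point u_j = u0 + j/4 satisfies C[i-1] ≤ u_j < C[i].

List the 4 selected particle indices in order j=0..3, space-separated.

0 0 3 3

C = [1/3, 7/15, 7/15, 1]
j=0: u_0=1/80 ∈ [0, 1/3) → index 0
j=1: u_1=21/80 ∈ [0, 1/3) → index 0
j=2: u_2=41/80 ∈ [7/15, 1) → index 3
j=3: u_3=61/80 ∈ [7/15, 1) → index 3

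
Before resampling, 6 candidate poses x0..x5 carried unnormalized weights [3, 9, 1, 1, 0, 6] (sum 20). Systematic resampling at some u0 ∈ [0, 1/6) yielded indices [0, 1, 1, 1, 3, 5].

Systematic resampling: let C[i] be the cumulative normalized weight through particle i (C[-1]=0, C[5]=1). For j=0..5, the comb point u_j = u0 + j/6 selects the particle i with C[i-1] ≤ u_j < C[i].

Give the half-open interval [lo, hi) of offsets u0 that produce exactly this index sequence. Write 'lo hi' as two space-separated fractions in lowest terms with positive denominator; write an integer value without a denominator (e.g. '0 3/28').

0 1/30

C = [3/20, 3/5, 13/20, 7/10, 7/10, 1]
j=0 picked index 0: u0 ∈ [0, 3/20)
j=1 picked index 1: u0 ∈ [-1/60, 13/30)
j=2 picked index 1: u0 ∈ [-11/60, 4/15)
j=3 picked index 1: u0 ∈ [-7/20, 1/10)
j=4 picked index 3: u0 ∈ [-1/60, 1/30)
j=5 picked index 5: u0 ∈ [-2/15, 1/6)
intersection: [0, 1/30)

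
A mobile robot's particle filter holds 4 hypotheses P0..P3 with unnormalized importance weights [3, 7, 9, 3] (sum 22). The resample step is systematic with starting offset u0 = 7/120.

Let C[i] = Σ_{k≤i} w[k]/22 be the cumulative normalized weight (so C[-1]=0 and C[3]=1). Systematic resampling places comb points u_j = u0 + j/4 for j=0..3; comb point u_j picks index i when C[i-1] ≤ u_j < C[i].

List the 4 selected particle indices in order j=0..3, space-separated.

0 1 2 2

C = [3/22, 5/11, 19/22, 1]
j=0: u_0=7/120 ∈ [0, 3/22) → index 0
j=1: u_1=37/120 ∈ [3/22, 5/11) → index 1
j=2: u_2=67/120 ∈ [5/11, 19/22) → index 2
j=3: u_3=97/120 ∈ [5/11, 19/22) → index 2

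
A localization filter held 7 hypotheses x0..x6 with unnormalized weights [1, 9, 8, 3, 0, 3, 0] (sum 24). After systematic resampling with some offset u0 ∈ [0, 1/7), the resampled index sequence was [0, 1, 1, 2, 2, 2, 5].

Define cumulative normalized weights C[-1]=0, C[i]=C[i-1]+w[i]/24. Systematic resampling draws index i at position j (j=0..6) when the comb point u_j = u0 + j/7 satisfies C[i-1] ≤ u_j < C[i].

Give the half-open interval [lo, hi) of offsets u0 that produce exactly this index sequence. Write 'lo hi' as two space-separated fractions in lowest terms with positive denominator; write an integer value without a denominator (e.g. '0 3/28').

1/56 1/28

C = [1/24, 5/12, 3/4, 7/8, 7/8, 1, 1]
j=0 picked index 0: u0 ∈ [0, 1/24)
j=1 picked index 1: u0 ∈ [-17/168, 23/84)
j=2 picked index 1: u0 ∈ [-41/168, 11/84)
j=3 picked index 2: u0 ∈ [-1/84, 9/28)
j=4 picked index 2: u0 ∈ [-13/84, 5/28)
j=5 picked index 2: u0 ∈ [-25/84, 1/28)
j=6 picked index 5: u0 ∈ [1/56, 1/7)
intersection: [1/56, 1/28)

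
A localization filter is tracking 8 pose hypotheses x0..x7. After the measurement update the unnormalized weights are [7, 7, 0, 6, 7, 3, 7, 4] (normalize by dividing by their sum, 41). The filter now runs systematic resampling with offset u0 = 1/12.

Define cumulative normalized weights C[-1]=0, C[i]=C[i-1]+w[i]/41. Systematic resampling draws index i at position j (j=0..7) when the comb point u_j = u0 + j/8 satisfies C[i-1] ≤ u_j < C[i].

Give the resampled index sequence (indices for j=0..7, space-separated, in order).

C = [7/41, 14/41, 14/41, 20/41, 27/41, 30/41, 37/41, 1]
j=0: u_0=1/12 ∈ [0, 7/41) → index 0
j=1: u_1=5/24 ∈ [7/41, 14/41) → index 1
j=2: u_2=1/3 ∈ [7/41, 14/41) → index 1
j=3: u_3=11/24 ∈ [14/41, 20/41) → index 3
j=4: u_4=7/12 ∈ [20/41, 27/41) → index 4
j=5: u_5=17/24 ∈ [27/41, 30/41) → index 5
j=6: u_6=5/6 ∈ [30/41, 37/41) → index 6
j=7: u_7=23/24 ∈ [37/41, 1) → index 7

0 1 1 3 4 5 6 7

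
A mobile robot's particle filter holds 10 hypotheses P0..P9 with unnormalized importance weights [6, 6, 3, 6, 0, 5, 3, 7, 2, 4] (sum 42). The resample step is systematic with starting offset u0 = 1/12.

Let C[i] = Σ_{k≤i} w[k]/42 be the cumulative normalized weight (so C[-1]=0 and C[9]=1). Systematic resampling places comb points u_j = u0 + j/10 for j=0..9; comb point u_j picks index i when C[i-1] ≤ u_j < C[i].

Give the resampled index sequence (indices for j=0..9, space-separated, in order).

0 1 1 3 3 5 6 7 8 9

C = [1/7, 2/7, 5/14, 1/2, 1/2, 13/21, 29/42, 6/7, 19/21, 1]
j=0: u_0=1/12 ∈ [0, 1/7) → index 0
j=1: u_1=11/60 ∈ [1/7, 2/7) → index 1
j=2: u_2=17/60 ∈ [1/7, 2/7) → index 1
j=3: u_3=23/60 ∈ [5/14, 1/2) → index 3
j=4: u_4=29/60 ∈ [5/14, 1/2) → index 3
j=5: u_5=7/12 ∈ [1/2, 13/21) → index 5
j=6: u_6=41/60 ∈ [13/21, 29/42) → index 6
j=7: u_7=47/60 ∈ [29/42, 6/7) → index 7
j=8: u_8=53/60 ∈ [6/7, 19/21) → index 8
j=9: u_9=59/60 ∈ [19/21, 1) → index 9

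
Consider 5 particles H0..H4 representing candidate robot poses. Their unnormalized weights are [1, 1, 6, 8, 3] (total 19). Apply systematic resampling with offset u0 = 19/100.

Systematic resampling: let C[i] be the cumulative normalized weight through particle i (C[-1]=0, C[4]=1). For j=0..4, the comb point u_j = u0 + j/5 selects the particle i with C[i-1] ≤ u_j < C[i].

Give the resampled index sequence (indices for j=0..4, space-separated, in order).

2 2 3 3 4

C = [1/19, 2/19, 8/19, 16/19, 1]
j=0: u_0=19/100 ∈ [2/19, 8/19) → index 2
j=1: u_1=39/100 ∈ [2/19, 8/19) → index 2
j=2: u_2=59/100 ∈ [8/19, 16/19) → index 3
j=3: u_3=79/100 ∈ [8/19, 16/19) → index 3
j=4: u_4=99/100 ∈ [16/19, 1) → index 4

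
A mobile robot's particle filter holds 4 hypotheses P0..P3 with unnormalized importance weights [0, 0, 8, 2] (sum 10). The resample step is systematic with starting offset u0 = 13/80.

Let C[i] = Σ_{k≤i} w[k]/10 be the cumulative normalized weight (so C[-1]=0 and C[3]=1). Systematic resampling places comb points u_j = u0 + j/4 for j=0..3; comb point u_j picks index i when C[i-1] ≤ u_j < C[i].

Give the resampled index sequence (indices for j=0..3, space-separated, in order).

2 2 2 3

C = [0, 0, 4/5, 1]
j=0: u_0=13/80 ∈ [0, 4/5) → index 2
j=1: u_1=33/80 ∈ [0, 4/5) → index 2
j=2: u_2=53/80 ∈ [0, 4/5) → index 2
j=3: u_3=73/80 ∈ [4/5, 1) → index 3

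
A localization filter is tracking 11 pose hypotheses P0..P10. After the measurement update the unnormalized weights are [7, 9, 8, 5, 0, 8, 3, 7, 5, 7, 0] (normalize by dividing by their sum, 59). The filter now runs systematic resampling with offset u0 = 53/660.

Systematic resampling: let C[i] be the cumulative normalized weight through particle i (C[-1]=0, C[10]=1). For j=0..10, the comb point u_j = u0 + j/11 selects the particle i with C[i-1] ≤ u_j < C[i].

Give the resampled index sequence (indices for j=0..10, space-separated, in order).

0 1 1 2 3 5 5 7 8 9 9

C = [7/59, 16/59, 24/59, 29/59, 29/59, 37/59, 40/59, 47/59, 52/59, 1, 1]
j=0: u_0=53/660 ∈ [0, 7/59) → index 0
j=1: u_1=113/660 ∈ [7/59, 16/59) → index 1
j=2: u_2=173/660 ∈ [7/59, 16/59) → index 1
j=3: u_3=233/660 ∈ [16/59, 24/59) → index 2
j=4: u_4=293/660 ∈ [24/59, 29/59) → index 3
j=5: u_5=353/660 ∈ [29/59, 37/59) → index 5
j=6: u_6=413/660 ∈ [29/59, 37/59) → index 5
j=7: u_7=43/60 ∈ [40/59, 47/59) → index 7
j=8: u_8=533/660 ∈ [47/59, 52/59) → index 8
j=9: u_9=593/660 ∈ [52/59, 1) → index 9
j=10: u_10=653/660 ∈ [52/59, 1) → index 9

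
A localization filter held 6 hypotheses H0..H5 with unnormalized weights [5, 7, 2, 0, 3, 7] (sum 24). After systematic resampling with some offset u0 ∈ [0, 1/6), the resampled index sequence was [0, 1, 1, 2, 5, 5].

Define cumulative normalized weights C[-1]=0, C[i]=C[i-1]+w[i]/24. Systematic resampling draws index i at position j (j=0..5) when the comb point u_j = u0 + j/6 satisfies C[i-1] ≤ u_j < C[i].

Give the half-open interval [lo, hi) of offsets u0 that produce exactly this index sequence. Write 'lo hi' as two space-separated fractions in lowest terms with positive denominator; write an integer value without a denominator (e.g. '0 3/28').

C = [5/24, 1/2, 7/12, 7/12, 17/24, 1]
j=0 picked index 0: u0 ∈ [0, 5/24)
j=1 picked index 1: u0 ∈ [1/24, 1/3)
j=2 picked index 1: u0 ∈ [-1/8, 1/6)
j=3 picked index 2: u0 ∈ [0, 1/12)
j=4 picked index 5: u0 ∈ [1/24, 1/3)
j=5 picked index 5: u0 ∈ [-1/8, 1/6)
intersection: [1/24, 1/12)

1/24 1/12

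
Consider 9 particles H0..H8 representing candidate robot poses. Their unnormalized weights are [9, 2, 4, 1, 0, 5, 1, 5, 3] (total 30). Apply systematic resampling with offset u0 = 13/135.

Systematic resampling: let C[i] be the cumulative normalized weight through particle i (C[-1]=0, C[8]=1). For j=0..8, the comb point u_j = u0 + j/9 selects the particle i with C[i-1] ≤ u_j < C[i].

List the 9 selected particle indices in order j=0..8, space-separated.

0 0 1 2 5 5 7 7 8

C = [3/10, 11/30, 1/2, 8/15, 8/15, 7/10, 11/15, 9/10, 1]
j=0: u_0=13/135 ∈ [0, 3/10) → index 0
j=1: u_1=28/135 ∈ [0, 3/10) → index 0
j=2: u_2=43/135 ∈ [3/10, 11/30) → index 1
j=3: u_3=58/135 ∈ [11/30, 1/2) → index 2
j=4: u_4=73/135 ∈ [8/15, 7/10) → index 5
j=5: u_5=88/135 ∈ [8/15, 7/10) → index 5
j=6: u_6=103/135 ∈ [11/15, 9/10) → index 7
j=7: u_7=118/135 ∈ [11/15, 9/10) → index 7
j=8: u_8=133/135 ∈ [9/10, 1) → index 8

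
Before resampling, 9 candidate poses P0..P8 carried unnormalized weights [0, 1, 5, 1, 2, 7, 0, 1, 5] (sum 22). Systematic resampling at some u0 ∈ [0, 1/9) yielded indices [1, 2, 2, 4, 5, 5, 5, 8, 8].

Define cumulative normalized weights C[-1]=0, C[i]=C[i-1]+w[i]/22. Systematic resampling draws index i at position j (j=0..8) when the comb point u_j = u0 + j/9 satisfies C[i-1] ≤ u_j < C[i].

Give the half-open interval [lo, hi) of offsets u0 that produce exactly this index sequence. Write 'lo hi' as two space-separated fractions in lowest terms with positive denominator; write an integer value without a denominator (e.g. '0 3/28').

C = [0, 1/22, 3/11, 7/22, 9/22, 8/11, 8/11, 17/22, 1]
j=0 picked index 1: u0 ∈ [0, 1/22)
j=1 picked index 2: u0 ∈ [-13/198, 16/99)
j=2 picked index 2: u0 ∈ [-35/198, 5/99)
j=3 picked index 4: u0 ∈ [-1/66, 5/66)
j=4 picked index 5: u0 ∈ [-7/198, 28/99)
j=5 picked index 5: u0 ∈ [-29/198, 17/99)
j=6 picked index 5: u0 ∈ [-17/66, 2/33)
j=7 picked index 8: u0 ∈ [-1/198, 2/9)
j=8 picked index 8: u0 ∈ [-23/198, 1/9)
intersection: [0, 1/22)

0 1/22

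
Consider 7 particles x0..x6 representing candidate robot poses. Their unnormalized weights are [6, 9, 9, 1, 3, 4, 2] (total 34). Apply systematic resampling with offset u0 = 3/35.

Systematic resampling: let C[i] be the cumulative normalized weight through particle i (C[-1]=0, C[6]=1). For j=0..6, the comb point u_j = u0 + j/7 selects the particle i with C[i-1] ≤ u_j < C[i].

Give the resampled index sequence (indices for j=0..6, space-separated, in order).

0 1 1 2 2 4 6

C = [3/17, 15/34, 12/17, 25/34, 14/17, 16/17, 1]
j=0: u_0=3/35 ∈ [0, 3/17) → index 0
j=1: u_1=8/35 ∈ [3/17, 15/34) → index 1
j=2: u_2=13/35 ∈ [3/17, 15/34) → index 1
j=3: u_3=18/35 ∈ [15/34, 12/17) → index 2
j=4: u_4=23/35 ∈ [15/34, 12/17) → index 2
j=5: u_5=4/5 ∈ [25/34, 14/17) → index 4
j=6: u_6=33/35 ∈ [16/17, 1) → index 6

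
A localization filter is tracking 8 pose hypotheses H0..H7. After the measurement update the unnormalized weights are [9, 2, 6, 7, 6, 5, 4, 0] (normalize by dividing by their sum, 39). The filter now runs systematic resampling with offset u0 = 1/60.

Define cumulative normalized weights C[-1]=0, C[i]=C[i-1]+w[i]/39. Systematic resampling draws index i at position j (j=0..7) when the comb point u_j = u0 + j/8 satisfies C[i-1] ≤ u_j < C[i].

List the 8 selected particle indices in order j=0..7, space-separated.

0 0 1 2 3 4 4 5

C = [3/13, 11/39, 17/39, 8/13, 10/13, 35/39, 1, 1]
j=0: u_0=1/60 ∈ [0, 3/13) → index 0
j=1: u_1=17/120 ∈ [0, 3/13) → index 0
j=2: u_2=4/15 ∈ [3/13, 11/39) → index 1
j=3: u_3=47/120 ∈ [11/39, 17/39) → index 2
j=4: u_4=31/60 ∈ [17/39, 8/13) → index 3
j=5: u_5=77/120 ∈ [8/13, 10/13) → index 4
j=6: u_6=23/30 ∈ [8/13, 10/13) → index 4
j=7: u_7=107/120 ∈ [10/13, 35/39) → index 5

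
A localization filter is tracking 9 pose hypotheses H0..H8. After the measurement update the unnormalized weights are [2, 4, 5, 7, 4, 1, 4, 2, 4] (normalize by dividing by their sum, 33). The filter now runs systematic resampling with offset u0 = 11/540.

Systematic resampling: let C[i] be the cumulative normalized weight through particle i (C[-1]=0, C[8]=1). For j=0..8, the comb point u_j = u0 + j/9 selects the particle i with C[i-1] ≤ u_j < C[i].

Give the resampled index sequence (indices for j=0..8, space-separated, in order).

C = [2/33, 2/11, 1/3, 6/11, 2/3, 23/33, 9/11, 29/33, 1]
j=0: u_0=11/540 ∈ [0, 2/33) → index 0
j=1: u_1=71/540 ∈ [2/33, 2/11) → index 1
j=2: u_2=131/540 ∈ [2/11, 1/3) → index 2
j=3: u_3=191/540 ∈ [1/3, 6/11) → index 3
j=4: u_4=251/540 ∈ [1/3, 6/11) → index 3
j=5: u_5=311/540 ∈ [6/11, 2/3) → index 4
j=6: u_6=371/540 ∈ [2/3, 23/33) → index 5
j=7: u_7=431/540 ∈ [23/33, 9/11) → index 6
j=8: u_8=491/540 ∈ [29/33, 1) → index 8

0 1 2 3 3 4 5 6 8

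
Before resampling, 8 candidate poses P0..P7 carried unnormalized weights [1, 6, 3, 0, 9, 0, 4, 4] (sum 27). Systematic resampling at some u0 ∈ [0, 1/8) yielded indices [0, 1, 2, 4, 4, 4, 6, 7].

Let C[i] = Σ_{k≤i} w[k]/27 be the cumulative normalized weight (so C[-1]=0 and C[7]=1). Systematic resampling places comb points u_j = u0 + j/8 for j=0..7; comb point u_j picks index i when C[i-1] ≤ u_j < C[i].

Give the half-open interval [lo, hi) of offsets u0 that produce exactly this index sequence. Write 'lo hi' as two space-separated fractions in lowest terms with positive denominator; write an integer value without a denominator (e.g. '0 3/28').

C = [1/27, 7/27, 10/27, 10/27, 19/27, 19/27, 23/27, 1]
j=0 picked index 0: u0 ∈ [0, 1/27)
j=1 picked index 1: u0 ∈ [-19/216, 29/216)
j=2 picked index 2: u0 ∈ [1/108, 13/108)
j=3 picked index 4: u0 ∈ [-1/216, 71/216)
j=4 picked index 4: u0 ∈ [-7/54, 11/54)
j=5 picked index 4: u0 ∈ [-55/216, 17/216)
j=6 picked index 6: u0 ∈ [-5/108, 11/108)
j=7 picked index 7: u0 ∈ [-5/216, 1/8)
intersection: [1/108, 1/27)

1/108 1/27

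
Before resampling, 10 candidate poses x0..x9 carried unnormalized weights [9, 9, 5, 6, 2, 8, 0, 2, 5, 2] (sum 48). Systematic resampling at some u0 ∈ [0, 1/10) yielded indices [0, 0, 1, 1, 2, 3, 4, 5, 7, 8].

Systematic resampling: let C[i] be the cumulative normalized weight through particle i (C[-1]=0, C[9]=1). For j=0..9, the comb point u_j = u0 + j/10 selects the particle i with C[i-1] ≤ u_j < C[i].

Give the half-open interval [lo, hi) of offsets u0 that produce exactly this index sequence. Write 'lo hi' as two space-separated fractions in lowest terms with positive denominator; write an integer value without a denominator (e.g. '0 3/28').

C = [3/16, 3/8, 23/48, 29/48, 31/48, 13/16, 13/16, 41/48, 23/24, 1]
j=0 picked index 0: u0 ∈ [0, 3/16)
j=1 picked index 0: u0 ∈ [-1/10, 7/80)
j=2 picked index 1: u0 ∈ [-1/80, 7/40)
j=3 picked index 1: u0 ∈ [-9/80, 3/40)
j=4 picked index 2: u0 ∈ [-1/40, 19/240)
j=5 picked index 3: u0 ∈ [-1/48, 5/48)
j=6 picked index 4: u0 ∈ [1/240, 11/240)
j=7 picked index 5: u0 ∈ [-13/240, 9/80)
j=8 picked index 7: u0 ∈ [1/80, 13/240)
j=9 picked index 8: u0 ∈ [-11/240, 7/120)
intersection: [1/80, 11/240)

1/80 11/240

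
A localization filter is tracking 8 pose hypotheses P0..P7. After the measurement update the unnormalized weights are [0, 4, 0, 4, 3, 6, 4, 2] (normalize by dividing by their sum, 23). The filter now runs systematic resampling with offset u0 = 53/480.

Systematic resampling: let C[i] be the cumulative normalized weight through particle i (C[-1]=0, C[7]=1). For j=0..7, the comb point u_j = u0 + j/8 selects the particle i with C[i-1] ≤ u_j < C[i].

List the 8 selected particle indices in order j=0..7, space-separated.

1 3 4 5 5 5 6 7

C = [0, 4/23, 4/23, 8/23, 11/23, 17/23, 21/23, 1]
j=0: u_0=53/480 ∈ [0, 4/23) → index 1
j=1: u_1=113/480 ∈ [4/23, 8/23) → index 3
j=2: u_2=173/480 ∈ [8/23, 11/23) → index 4
j=3: u_3=233/480 ∈ [11/23, 17/23) → index 5
j=4: u_4=293/480 ∈ [11/23, 17/23) → index 5
j=5: u_5=353/480 ∈ [11/23, 17/23) → index 5
j=6: u_6=413/480 ∈ [17/23, 21/23) → index 6
j=7: u_7=473/480 ∈ [21/23, 1) → index 7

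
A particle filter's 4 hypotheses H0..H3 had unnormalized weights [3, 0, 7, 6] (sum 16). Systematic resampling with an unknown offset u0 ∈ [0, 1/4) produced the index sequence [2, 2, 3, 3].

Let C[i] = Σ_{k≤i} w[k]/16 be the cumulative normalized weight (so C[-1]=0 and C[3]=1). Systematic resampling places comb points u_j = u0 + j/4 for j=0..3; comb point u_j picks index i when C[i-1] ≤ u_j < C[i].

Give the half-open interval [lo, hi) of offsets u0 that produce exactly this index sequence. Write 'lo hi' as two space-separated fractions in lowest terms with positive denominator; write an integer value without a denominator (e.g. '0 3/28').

C = [3/16, 3/16, 5/8, 1]
j=0 picked index 2: u0 ∈ [3/16, 5/8)
j=1 picked index 2: u0 ∈ [-1/16, 3/8)
j=2 picked index 3: u0 ∈ [1/8, 1/2)
j=3 picked index 3: u0 ∈ [-1/8, 1/4)
intersection: [3/16, 1/4)

3/16 1/4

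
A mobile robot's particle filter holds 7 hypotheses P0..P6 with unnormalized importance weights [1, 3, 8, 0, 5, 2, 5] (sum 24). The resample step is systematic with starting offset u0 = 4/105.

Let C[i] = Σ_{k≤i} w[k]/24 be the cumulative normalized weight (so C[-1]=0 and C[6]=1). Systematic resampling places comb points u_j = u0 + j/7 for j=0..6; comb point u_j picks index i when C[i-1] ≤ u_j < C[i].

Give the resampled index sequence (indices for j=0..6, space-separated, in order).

0 2 2 2 4 5 6

C = [1/24, 1/6, 1/2, 1/2, 17/24, 19/24, 1]
j=0: u_0=4/105 ∈ [0, 1/24) → index 0
j=1: u_1=19/105 ∈ [1/6, 1/2) → index 2
j=2: u_2=34/105 ∈ [1/6, 1/2) → index 2
j=3: u_3=7/15 ∈ [1/6, 1/2) → index 2
j=4: u_4=64/105 ∈ [1/2, 17/24) → index 4
j=5: u_5=79/105 ∈ [17/24, 19/24) → index 5
j=6: u_6=94/105 ∈ [19/24, 1) → index 6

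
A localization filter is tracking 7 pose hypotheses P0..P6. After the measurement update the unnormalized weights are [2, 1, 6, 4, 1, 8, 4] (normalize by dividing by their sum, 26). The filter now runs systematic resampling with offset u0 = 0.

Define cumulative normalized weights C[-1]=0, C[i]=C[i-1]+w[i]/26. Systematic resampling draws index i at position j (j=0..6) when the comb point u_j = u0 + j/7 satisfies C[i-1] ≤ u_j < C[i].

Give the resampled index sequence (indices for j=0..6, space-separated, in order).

0 2 2 3 5 5 6

C = [1/13, 3/26, 9/26, 1/2, 7/13, 11/13, 1]
j=0: u_0=0 ∈ [0, 1/13) → index 0
j=1: u_1=1/7 ∈ [3/26, 9/26) → index 2
j=2: u_2=2/7 ∈ [3/26, 9/26) → index 2
j=3: u_3=3/7 ∈ [9/26, 1/2) → index 3
j=4: u_4=4/7 ∈ [7/13, 11/13) → index 5
j=5: u_5=5/7 ∈ [7/13, 11/13) → index 5
j=6: u_6=6/7 ∈ [11/13, 1) → index 6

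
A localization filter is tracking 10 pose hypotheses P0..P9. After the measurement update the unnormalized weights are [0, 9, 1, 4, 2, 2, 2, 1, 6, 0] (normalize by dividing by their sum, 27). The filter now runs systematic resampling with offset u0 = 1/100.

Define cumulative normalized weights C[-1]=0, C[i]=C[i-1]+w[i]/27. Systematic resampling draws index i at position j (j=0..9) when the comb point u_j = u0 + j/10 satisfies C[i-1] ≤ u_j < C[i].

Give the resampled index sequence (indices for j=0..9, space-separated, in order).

C = [0, 1/3, 10/27, 14/27, 16/27, 2/3, 20/27, 7/9, 1, 1]
j=0: u_0=1/100 ∈ [0, 1/3) → index 1
j=1: u_1=11/100 ∈ [0, 1/3) → index 1
j=2: u_2=21/100 ∈ [0, 1/3) → index 1
j=3: u_3=31/100 ∈ [0, 1/3) → index 1
j=4: u_4=41/100 ∈ [10/27, 14/27) → index 3
j=5: u_5=51/100 ∈ [10/27, 14/27) → index 3
j=6: u_6=61/100 ∈ [16/27, 2/3) → index 5
j=7: u_7=71/100 ∈ [2/3, 20/27) → index 6
j=8: u_8=81/100 ∈ [7/9, 1) → index 8
j=9: u_9=91/100 ∈ [7/9, 1) → index 8

1 1 1 1 3 3 5 6 8 8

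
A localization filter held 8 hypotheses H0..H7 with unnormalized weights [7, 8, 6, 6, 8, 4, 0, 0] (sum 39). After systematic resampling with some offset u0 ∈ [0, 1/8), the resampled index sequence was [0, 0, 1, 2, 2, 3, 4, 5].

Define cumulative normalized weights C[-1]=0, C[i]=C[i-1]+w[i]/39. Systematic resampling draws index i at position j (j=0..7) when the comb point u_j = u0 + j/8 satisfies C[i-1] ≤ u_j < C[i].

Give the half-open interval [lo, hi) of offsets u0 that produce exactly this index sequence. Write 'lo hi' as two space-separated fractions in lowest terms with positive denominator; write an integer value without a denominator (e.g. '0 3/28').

7/312 1/26

C = [7/39, 5/13, 7/13, 9/13, 35/39, 1, 1, 1]
j=0 picked index 0: u0 ∈ [0, 7/39)
j=1 picked index 0: u0 ∈ [-1/8, 17/312)
j=2 picked index 1: u0 ∈ [-11/156, 7/52)
j=3 picked index 2: u0 ∈ [1/104, 17/104)
j=4 picked index 2: u0 ∈ [-3/26, 1/26)
j=5 picked index 3: u0 ∈ [-9/104, 7/104)
j=6 picked index 4: u0 ∈ [-3/52, 23/156)
j=7 picked index 5: u0 ∈ [7/312, 1/8)
intersection: [7/312, 1/26)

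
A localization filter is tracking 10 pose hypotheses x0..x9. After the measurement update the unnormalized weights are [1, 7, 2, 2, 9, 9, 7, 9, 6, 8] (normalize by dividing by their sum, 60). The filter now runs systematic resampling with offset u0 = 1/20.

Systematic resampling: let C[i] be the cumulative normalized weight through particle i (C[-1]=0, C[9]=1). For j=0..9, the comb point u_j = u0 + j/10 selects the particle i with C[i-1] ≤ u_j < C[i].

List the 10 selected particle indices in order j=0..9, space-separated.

1 2 4 5 5 6 7 7 8 9

C = [1/60, 2/15, 1/6, 1/5, 7/20, 1/2, 37/60, 23/30, 13/15, 1]
j=0: u_0=1/20 ∈ [1/60, 2/15) → index 1
j=1: u_1=3/20 ∈ [2/15, 1/6) → index 2
j=2: u_2=1/4 ∈ [1/5, 7/20) → index 4
j=3: u_3=7/20 ∈ [7/20, 1/2) → index 5
j=4: u_4=9/20 ∈ [7/20, 1/2) → index 5
j=5: u_5=11/20 ∈ [1/2, 37/60) → index 6
j=6: u_6=13/20 ∈ [37/60, 23/30) → index 7
j=7: u_7=3/4 ∈ [37/60, 23/30) → index 7
j=8: u_8=17/20 ∈ [23/30, 13/15) → index 8
j=9: u_9=19/20 ∈ [13/15, 1) → index 9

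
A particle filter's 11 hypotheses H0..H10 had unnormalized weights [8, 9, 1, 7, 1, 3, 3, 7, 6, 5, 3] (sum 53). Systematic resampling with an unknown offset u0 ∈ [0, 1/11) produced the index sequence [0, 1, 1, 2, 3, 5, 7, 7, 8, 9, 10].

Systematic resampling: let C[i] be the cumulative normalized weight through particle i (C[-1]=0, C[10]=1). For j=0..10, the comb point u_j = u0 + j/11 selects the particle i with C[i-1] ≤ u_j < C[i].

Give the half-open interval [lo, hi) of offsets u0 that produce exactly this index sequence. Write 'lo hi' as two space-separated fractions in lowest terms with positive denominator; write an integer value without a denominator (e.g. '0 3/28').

35/583 39/583

C = [8/53, 17/53, 18/53, 25/53, 26/53, 29/53, 32/53, 39/53, 45/53, 50/53, 1]
j=0 picked index 0: u0 ∈ [0, 8/53)
j=1 picked index 1: u0 ∈ [35/583, 134/583)
j=2 picked index 1: u0 ∈ [-18/583, 81/583)
j=3 picked index 2: u0 ∈ [28/583, 39/583)
j=4 picked index 3: u0 ∈ [-14/583, 63/583)
j=5 picked index 5: u0 ∈ [21/583, 54/583)
j=6 picked index 7: u0 ∈ [34/583, 111/583)
j=7 picked index 7: u0 ∈ [-19/583, 58/583)
j=8 picked index 8: u0 ∈ [5/583, 71/583)
j=9 picked index 9: u0 ∈ [18/583, 73/583)
j=10 picked index 10: u0 ∈ [20/583, 1/11)
intersection: [35/583, 39/583)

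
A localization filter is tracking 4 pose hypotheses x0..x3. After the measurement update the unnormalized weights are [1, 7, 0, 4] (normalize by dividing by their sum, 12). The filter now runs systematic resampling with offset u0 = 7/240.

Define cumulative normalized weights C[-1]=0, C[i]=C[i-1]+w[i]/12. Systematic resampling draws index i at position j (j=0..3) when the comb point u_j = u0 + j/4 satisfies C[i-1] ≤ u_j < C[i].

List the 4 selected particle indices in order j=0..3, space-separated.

0 1 1 3

C = [1/12, 2/3, 2/3, 1]
j=0: u_0=7/240 ∈ [0, 1/12) → index 0
j=1: u_1=67/240 ∈ [1/12, 2/3) → index 1
j=2: u_2=127/240 ∈ [1/12, 2/3) → index 1
j=3: u_3=187/240 ∈ [2/3, 1) → index 3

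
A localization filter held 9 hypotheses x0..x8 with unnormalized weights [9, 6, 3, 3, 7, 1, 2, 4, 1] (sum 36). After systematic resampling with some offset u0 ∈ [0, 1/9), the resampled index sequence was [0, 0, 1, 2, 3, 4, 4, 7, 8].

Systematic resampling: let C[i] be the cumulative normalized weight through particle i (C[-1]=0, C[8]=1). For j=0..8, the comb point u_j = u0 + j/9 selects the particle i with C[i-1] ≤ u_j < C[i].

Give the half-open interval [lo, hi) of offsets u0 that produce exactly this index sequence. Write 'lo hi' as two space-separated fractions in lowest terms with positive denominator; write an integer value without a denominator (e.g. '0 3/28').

1/12 1/9

C = [1/4, 5/12, 1/2, 7/12, 7/9, 29/36, 31/36, 35/36, 1]
j=0 picked index 0: u0 ∈ [0, 1/4)
j=1 picked index 0: u0 ∈ [-1/9, 5/36)
j=2 picked index 1: u0 ∈ [1/36, 7/36)
j=3 picked index 2: u0 ∈ [1/12, 1/6)
j=4 picked index 3: u0 ∈ [1/18, 5/36)
j=5 picked index 4: u0 ∈ [1/36, 2/9)
j=6 picked index 4: u0 ∈ [-1/12, 1/9)
j=7 picked index 7: u0 ∈ [1/12, 7/36)
j=8 picked index 8: u0 ∈ [1/12, 1/9)
intersection: [1/12, 1/9)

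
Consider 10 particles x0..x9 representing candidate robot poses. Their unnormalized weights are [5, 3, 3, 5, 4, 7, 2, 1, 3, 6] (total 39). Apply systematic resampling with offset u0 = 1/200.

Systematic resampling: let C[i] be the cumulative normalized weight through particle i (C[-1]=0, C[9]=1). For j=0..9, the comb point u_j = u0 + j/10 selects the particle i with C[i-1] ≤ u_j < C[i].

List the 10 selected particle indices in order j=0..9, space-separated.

C = [5/39, 8/39, 11/39, 16/39, 20/39, 9/13, 29/39, 10/13, 11/13, 1]
j=0: u_0=1/200 ∈ [0, 5/39) → index 0
j=1: u_1=21/200 ∈ [0, 5/39) → index 0
j=2: u_2=41/200 ∈ [5/39, 8/39) → index 1
j=3: u_3=61/200 ∈ [11/39, 16/39) → index 3
j=4: u_4=81/200 ∈ [11/39, 16/39) → index 3
j=5: u_5=101/200 ∈ [16/39, 20/39) → index 4
j=6: u_6=121/200 ∈ [20/39, 9/13) → index 5
j=7: u_7=141/200 ∈ [9/13, 29/39) → index 6
j=8: u_8=161/200 ∈ [10/13, 11/13) → index 8
j=9: u_9=181/200 ∈ [11/13, 1) → index 9

0 0 1 3 3 4 5 6 8 9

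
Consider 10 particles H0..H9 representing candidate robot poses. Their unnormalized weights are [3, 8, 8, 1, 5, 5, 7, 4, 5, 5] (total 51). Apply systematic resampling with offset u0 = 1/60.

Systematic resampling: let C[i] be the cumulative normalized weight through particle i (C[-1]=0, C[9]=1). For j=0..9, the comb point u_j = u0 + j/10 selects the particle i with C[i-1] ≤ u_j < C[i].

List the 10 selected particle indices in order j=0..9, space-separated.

0 1 2 2 4 5 6 6 8 9

C = [1/17, 11/51, 19/51, 20/51, 25/51, 10/17, 37/51, 41/51, 46/51, 1]
j=0: u_0=1/60 ∈ [0, 1/17) → index 0
j=1: u_1=7/60 ∈ [1/17, 11/51) → index 1
j=2: u_2=13/60 ∈ [11/51, 19/51) → index 2
j=3: u_3=19/60 ∈ [11/51, 19/51) → index 2
j=4: u_4=5/12 ∈ [20/51, 25/51) → index 4
j=5: u_5=31/60 ∈ [25/51, 10/17) → index 5
j=6: u_6=37/60 ∈ [10/17, 37/51) → index 6
j=7: u_7=43/60 ∈ [10/17, 37/51) → index 6
j=8: u_8=49/60 ∈ [41/51, 46/51) → index 8
j=9: u_9=11/12 ∈ [46/51, 1) → index 9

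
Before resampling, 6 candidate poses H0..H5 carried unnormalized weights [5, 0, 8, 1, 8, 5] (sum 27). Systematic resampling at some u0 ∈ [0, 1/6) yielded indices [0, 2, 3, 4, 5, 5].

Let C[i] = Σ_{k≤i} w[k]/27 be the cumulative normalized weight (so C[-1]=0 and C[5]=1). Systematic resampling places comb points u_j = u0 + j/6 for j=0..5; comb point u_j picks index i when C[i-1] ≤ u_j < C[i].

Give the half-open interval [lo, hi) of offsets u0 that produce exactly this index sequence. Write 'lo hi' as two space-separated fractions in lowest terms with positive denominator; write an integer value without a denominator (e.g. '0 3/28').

C = [5/27, 5/27, 13/27, 14/27, 22/27, 1]
j=0 picked index 0: u0 ∈ [0, 5/27)
j=1 picked index 2: u0 ∈ [1/54, 17/54)
j=2 picked index 3: u0 ∈ [4/27, 5/27)
j=3 picked index 4: u0 ∈ [1/54, 17/54)
j=4 picked index 5: u0 ∈ [4/27, 1/3)
j=5 picked index 5: u0 ∈ [-1/54, 1/6)
intersection: [4/27, 1/6)

4/27 1/6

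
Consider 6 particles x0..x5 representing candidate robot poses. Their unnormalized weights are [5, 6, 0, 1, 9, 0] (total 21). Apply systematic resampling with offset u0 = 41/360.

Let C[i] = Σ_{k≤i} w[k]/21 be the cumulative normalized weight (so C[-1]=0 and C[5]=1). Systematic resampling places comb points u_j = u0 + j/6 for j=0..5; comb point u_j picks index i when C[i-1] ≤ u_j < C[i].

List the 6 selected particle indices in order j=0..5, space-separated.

0 1 1 4 4 4

C = [5/21, 11/21, 11/21, 4/7, 1, 1]
j=0: u_0=41/360 ∈ [0, 5/21) → index 0
j=1: u_1=101/360 ∈ [5/21, 11/21) → index 1
j=2: u_2=161/360 ∈ [5/21, 11/21) → index 1
j=3: u_3=221/360 ∈ [4/7, 1) → index 4
j=4: u_4=281/360 ∈ [4/7, 1) → index 4
j=5: u_5=341/360 ∈ [4/7, 1) → index 4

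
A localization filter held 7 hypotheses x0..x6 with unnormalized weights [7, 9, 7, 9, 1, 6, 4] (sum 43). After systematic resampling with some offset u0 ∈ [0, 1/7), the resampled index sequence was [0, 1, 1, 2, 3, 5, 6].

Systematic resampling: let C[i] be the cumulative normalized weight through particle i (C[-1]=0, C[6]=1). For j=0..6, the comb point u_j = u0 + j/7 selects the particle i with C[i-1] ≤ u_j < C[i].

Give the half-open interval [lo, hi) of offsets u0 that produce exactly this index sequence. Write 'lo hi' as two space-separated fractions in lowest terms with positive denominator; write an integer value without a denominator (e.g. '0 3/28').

C = [7/43, 16/43, 23/43, 32/43, 33/43, 39/43, 1]
j=0 picked index 0: u0 ∈ [0, 7/43)
j=1 picked index 1: u0 ∈ [6/301, 69/301)
j=2 picked index 1: u0 ∈ [-37/301, 26/301)
j=3 picked index 2: u0 ∈ [-17/301, 32/301)
j=4 picked index 3: u0 ∈ [-11/301, 52/301)
j=5 picked index 5: u0 ∈ [16/301, 58/301)
j=6 picked index 6: u0 ∈ [15/301, 1/7)
intersection: [16/301, 26/301)

16/301 26/301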